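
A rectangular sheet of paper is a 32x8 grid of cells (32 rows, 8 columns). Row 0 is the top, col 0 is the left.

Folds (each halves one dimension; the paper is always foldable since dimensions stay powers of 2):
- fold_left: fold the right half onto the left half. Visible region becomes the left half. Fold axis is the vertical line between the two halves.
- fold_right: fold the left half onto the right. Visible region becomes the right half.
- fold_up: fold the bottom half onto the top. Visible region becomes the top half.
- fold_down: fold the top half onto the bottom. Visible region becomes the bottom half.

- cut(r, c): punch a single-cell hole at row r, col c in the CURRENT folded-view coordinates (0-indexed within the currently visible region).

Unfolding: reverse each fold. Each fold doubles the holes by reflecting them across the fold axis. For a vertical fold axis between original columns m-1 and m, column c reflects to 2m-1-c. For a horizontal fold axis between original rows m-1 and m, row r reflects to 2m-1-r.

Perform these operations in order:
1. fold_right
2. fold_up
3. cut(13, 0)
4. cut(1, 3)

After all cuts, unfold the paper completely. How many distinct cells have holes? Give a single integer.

Answer: 8

Derivation:
Op 1 fold_right: fold axis v@4; visible region now rows[0,32) x cols[4,8) = 32x4
Op 2 fold_up: fold axis h@16; visible region now rows[0,16) x cols[4,8) = 16x4
Op 3 cut(13, 0): punch at orig (13,4); cuts so far [(13, 4)]; region rows[0,16) x cols[4,8) = 16x4
Op 4 cut(1, 3): punch at orig (1,7); cuts so far [(1, 7), (13, 4)]; region rows[0,16) x cols[4,8) = 16x4
Unfold 1 (reflect across h@16): 4 holes -> [(1, 7), (13, 4), (18, 4), (30, 7)]
Unfold 2 (reflect across v@4): 8 holes -> [(1, 0), (1, 7), (13, 3), (13, 4), (18, 3), (18, 4), (30, 0), (30, 7)]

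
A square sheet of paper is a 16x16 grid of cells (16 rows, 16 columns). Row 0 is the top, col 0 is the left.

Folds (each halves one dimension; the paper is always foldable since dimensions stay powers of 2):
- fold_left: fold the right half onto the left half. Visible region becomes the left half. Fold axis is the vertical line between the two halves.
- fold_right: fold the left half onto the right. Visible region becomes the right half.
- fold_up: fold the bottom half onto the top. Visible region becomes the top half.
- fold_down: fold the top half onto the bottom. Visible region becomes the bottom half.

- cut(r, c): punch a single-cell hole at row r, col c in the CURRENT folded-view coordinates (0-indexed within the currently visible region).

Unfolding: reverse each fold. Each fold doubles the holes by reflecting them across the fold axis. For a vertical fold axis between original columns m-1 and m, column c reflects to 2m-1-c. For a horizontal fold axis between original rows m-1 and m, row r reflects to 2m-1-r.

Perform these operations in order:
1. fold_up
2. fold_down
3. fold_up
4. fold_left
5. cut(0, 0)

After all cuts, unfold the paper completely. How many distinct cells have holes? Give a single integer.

Op 1 fold_up: fold axis h@8; visible region now rows[0,8) x cols[0,16) = 8x16
Op 2 fold_down: fold axis h@4; visible region now rows[4,8) x cols[0,16) = 4x16
Op 3 fold_up: fold axis h@6; visible region now rows[4,6) x cols[0,16) = 2x16
Op 4 fold_left: fold axis v@8; visible region now rows[4,6) x cols[0,8) = 2x8
Op 5 cut(0, 0): punch at orig (4,0); cuts so far [(4, 0)]; region rows[4,6) x cols[0,8) = 2x8
Unfold 1 (reflect across v@8): 2 holes -> [(4, 0), (4, 15)]
Unfold 2 (reflect across h@6): 4 holes -> [(4, 0), (4, 15), (7, 0), (7, 15)]
Unfold 3 (reflect across h@4): 8 holes -> [(0, 0), (0, 15), (3, 0), (3, 15), (4, 0), (4, 15), (7, 0), (7, 15)]
Unfold 4 (reflect across h@8): 16 holes -> [(0, 0), (0, 15), (3, 0), (3, 15), (4, 0), (4, 15), (7, 0), (7, 15), (8, 0), (8, 15), (11, 0), (11, 15), (12, 0), (12, 15), (15, 0), (15, 15)]

Answer: 16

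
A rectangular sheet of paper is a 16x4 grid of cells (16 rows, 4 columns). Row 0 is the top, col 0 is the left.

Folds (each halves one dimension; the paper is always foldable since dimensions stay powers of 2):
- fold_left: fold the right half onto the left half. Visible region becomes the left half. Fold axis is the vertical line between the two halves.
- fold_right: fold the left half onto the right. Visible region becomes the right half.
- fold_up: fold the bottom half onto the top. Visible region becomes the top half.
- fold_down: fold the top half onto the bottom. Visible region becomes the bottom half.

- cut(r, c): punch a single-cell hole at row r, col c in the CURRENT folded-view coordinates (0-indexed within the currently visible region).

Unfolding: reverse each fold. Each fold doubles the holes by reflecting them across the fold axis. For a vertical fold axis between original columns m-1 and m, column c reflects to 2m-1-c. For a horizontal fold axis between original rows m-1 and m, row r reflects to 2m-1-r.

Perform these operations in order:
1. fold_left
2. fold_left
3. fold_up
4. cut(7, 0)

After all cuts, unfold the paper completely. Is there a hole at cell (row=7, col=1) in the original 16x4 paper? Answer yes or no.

Op 1 fold_left: fold axis v@2; visible region now rows[0,16) x cols[0,2) = 16x2
Op 2 fold_left: fold axis v@1; visible region now rows[0,16) x cols[0,1) = 16x1
Op 3 fold_up: fold axis h@8; visible region now rows[0,8) x cols[0,1) = 8x1
Op 4 cut(7, 0): punch at orig (7,0); cuts so far [(7, 0)]; region rows[0,8) x cols[0,1) = 8x1
Unfold 1 (reflect across h@8): 2 holes -> [(7, 0), (8, 0)]
Unfold 2 (reflect across v@1): 4 holes -> [(7, 0), (7, 1), (8, 0), (8, 1)]
Unfold 3 (reflect across v@2): 8 holes -> [(7, 0), (7, 1), (7, 2), (7, 3), (8, 0), (8, 1), (8, 2), (8, 3)]
Holes: [(7, 0), (7, 1), (7, 2), (7, 3), (8, 0), (8, 1), (8, 2), (8, 3)]

Answer: yes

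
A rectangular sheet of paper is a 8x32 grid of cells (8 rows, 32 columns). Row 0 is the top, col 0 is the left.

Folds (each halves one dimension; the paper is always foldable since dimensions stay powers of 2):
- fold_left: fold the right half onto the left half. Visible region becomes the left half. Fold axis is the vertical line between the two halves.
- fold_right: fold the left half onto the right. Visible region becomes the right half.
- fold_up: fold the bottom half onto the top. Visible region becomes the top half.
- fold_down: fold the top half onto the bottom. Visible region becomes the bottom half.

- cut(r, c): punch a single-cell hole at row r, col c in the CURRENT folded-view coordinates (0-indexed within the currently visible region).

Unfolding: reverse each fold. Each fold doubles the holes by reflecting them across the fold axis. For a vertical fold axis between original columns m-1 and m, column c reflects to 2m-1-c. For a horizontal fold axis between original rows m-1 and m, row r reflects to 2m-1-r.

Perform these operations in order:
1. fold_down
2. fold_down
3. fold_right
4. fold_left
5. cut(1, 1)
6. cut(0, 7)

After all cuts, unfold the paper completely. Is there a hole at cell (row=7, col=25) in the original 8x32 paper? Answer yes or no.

Op 1 fold_down: fold axis h@4; visible region now rows[4,8) x cols[0,32) = 4x32
Op 2 fold_down: fold axis h@6; visible region now rows[6,8) x cols[0,32) = 2x32
Op 3 fold_right: fold axis v@16; visible region now rows[6,8) x cols[16,32) = 2x16
Op 4 fold_left: fold axis v@24; visible region now rows[6,8) x cols[16,24) = 2x8
Op 5 cut(1, 1): punch at orig (7,17); cuts so far [(7, 17)]; region rows[6,8) x cols[16,24) = 2x8
Op 6 cut(0, 7): punch at orig (6,23); cuts so far [(6, 23), (7, 17)]; region rows[6,8) x cols[16,24) = 2x8
Unfold 1 (reflect across v@24): 4 holes -> [(6, 23), (6, 24), (7, 17), (7, 30)]
Unfold 2 (reflect across v@16): 8 holes -> [(6, 7), (6, 8), (6, 23), (6, 24), (7, 1), (7, 14), (7, 17), (7, 30)]
Unfold 3 (reflect across h@6): 16 holes -> [(4, 1), (4, 14), (4, 17), (4, 30), (5, 7), (5, 8), (5, 23), (5, 24), (6, 7), (6, 8), (6, 23), (6, 24), (7, 1), (7, 14), (7, 17), (7, 30)]
Unfold 4 (reflect across h@4): 32 holes -> [(0, 1), (0, 14), (0, 17), (0, 30), (1, 7), (1, 8), (1, 23), (1, 24), (2, 7), (2, 8), (2, 23), (2, 24), (3, 1), (3, 14), (3, 17), (3, 30), (4, 1), (4, 14), (4, 17), (4, 30), (5, 7), (5, 8), (5, 23), (5, 24), (6, 7), (6, 8), (6, 23), (6, 24), (7, 1), (7, 14), (7, 17), (7, 30)]
Holes: [(0, 1), (0, 14), (0, 17), (0, 30), (1, 7), (1, 8), (1, 23), (1, 24), (2, 7), (2, 8), (2, 23), (2, 24), (3, 1), (3, 14), (3, 17), (3, 30), (4, 1), (4, 14), (4, 17), (4, 30), (5, 7), (5, 8), (5, 23), (5, 24), (6, 7), (6, 8), (6, 23), (6, 24), (7, 1), (7, 14), (7, 17), (7, 30)]

Answer: no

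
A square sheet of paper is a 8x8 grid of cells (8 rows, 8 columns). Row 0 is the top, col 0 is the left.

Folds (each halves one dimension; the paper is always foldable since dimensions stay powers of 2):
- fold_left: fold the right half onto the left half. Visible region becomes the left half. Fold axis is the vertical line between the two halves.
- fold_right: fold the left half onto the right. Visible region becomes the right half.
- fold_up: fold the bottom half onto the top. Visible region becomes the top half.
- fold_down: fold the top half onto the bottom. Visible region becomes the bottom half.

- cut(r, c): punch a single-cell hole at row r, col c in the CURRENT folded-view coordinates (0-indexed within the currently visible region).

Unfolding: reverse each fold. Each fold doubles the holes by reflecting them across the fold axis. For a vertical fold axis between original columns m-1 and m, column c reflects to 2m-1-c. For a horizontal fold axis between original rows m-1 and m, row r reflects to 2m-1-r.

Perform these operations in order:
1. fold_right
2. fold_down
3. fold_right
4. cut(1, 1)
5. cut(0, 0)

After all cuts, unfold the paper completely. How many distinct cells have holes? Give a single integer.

Op 1 fold_right: fold axis v@4; visible region now rows[0,8) x cols[4,8) = 8x4
Op 2 fold_down: fold axis h@4; visible region now rows[4,8) x cols[4,8) = 4x4
Op 3 fold_right: fold axis v@6; visible region now rows[4,8) x cols[6,8) = 4x2
Op 4 cut(1, 1): punch at orig (5,7); cuts so far [(5, 7)]; region rows[4,8) x cols[6,8) = 4x2
Op 5 cut(0, 0): punch at orig (4,6); cuts so far [(4, 6), (5, 7)]; region rows[4,8) x cols[6,8) = 4x2
Unfold 1 (reflect across v@6): 4 holes -> [(4, 5), (4, 6), (5, 4), (5, 7)]
Unfold 2 (reflect across h@4): 8 holes -> [(2, 4), (2, 7), (3, 5), (3, 6), (4, 5), (4, 6), (5, 4), (5, 7)]
Unfold 3 (reflect across v@4): 16 holes -> [(2, 0), (2, 3), (2, 4), (2, 7), (3, 1), (3, 2), (3, 5), (3, 6), (4, 1), (4, 2), (4, 5), (4, 6), (5, 0), (5, 3), (5, 4), (5, 7)]

Answer: 16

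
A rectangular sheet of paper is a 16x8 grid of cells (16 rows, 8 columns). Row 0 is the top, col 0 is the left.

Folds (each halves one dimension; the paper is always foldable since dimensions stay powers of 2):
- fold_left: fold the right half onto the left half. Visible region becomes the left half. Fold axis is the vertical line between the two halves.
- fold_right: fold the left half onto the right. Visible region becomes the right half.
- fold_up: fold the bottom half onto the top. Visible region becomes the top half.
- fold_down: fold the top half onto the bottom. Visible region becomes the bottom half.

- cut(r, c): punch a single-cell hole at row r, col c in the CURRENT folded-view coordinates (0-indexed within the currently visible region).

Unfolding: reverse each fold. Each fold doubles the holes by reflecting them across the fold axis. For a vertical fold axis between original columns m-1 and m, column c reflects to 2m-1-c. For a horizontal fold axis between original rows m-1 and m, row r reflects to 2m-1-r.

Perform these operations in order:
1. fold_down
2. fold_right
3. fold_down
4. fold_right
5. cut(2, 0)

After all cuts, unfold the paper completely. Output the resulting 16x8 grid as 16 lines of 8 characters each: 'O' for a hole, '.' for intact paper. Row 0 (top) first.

Answer: ........
.OO..OO.
........
........
........
........
.OO..OO.
........
........
.OO..OO.
........
........
........
........
.OO..OO.
........

Derivation:
Op 1 fold_down: fold axis h@8; visible region now rows[8,16) x cols[0,8) = 8x8
Op 2 fold_right: fold axis v@4; visible region now rows[8,16) x cols[4,8) = 8x4
Op 3 fold_down: fold axis h@12; visible region now rows[12,16) x cols[4,8) = 4x4
Op 4 fold_right: fold axis v@6; visible region now rows[12,16) x cols[6,8) = 4x2
Op 5 cut(2, 0): punch at orig (14,6); cuts so far [(14, 6)]; region rows[12,16) x cols[6,8) = 4x2
Unfold 1 (reflect across v@6): 2 holes -> [(14, 5), (14, 6)]
Unfold 2 (reflect across h@12): 4 holes -> [(9, 5), (9, 6), (14, 5), (14, 6)]
Unfold 3 (reflect across v@4): 8 holes -> [(9, 1), (9, 2), (9, 5), (9, 6), (14, 1), (14, 2), (14, 5), (14, 6)]
Unfold 4 (reflect across h@8): 16 holes -> [(1, 1), (1, 2), (1, 5), (1, 6), (6, 1), (6, 2), (6, 5), (6, 6), (9, 1), (9, 2), (9, 5), (9, 6), (14, 1), (14, 2), (14, 5), (14, 6)]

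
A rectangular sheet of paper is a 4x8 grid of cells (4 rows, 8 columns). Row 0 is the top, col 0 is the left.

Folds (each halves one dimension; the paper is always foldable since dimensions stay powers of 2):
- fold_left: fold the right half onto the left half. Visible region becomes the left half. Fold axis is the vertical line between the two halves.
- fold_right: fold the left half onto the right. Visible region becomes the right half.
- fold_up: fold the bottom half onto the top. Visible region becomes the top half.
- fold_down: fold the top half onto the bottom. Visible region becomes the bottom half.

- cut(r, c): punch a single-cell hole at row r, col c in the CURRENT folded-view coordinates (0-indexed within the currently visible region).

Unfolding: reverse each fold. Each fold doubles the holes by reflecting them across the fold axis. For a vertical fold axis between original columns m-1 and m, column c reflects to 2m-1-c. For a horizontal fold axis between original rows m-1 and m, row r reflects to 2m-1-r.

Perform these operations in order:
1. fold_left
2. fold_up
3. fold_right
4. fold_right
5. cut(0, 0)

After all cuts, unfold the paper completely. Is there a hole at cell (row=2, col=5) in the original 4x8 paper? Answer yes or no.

Answer: no

Derivation:
Op 1 fold_left: fold axis v@4; visible region now rows[0,4) x cols[0,4) = 4x4
Op 2 fold_up: fold axis h@2; visible region now rows[0,2) x cols[0,4) = 2x4
Op 3 fold_right: fold axis v@2; visible region now rows[0,2) x cols[2,4) = 2x2
Op 4 fold_right: fold axis v@3; visible region now rows[0,2) x cols[3,4) = 2x1
Op 5 cut(0, 0): punch at orig (0,3); cuts so far [(0, 3)]; region rows[0,2) x cols[3,4) = 2x1
Unfold 1 (reflect across v@3): 2 holes -> [(0, 2), (0, 3)]
Unfold 2 (reflect across v@2): 4 holes -> [(0, 0), (0, 1), (0, 2), (0, 3)]
Unfold 3 (reflect across h@2): 8 holes -> [(0, 0), (0, 1), (0, 2), (0, 3), (3, 0), (3, 1), (3, 2), (3, 3)]
Unfold 4 (reflect across v@4): 16 holes -> [(0, 0), (0, 1), (0, 2), (0, 3), (0, 4), (0, 5), (0, 6), (0, 7), (3, 0), (3, 1), (3, 2), (3, 3), (3, 4), (3, 5), (3, 6), (3, 7)]
Holes: [(0, 0), (0, 1), (0, 2), (0, 3), (0, 4), (0, 5), (0, 6), (0, 7), (3, 0), (3, 1), (3, 2), (3, 3), (3, 4), (3, 5), (3, 6), (3, 7)]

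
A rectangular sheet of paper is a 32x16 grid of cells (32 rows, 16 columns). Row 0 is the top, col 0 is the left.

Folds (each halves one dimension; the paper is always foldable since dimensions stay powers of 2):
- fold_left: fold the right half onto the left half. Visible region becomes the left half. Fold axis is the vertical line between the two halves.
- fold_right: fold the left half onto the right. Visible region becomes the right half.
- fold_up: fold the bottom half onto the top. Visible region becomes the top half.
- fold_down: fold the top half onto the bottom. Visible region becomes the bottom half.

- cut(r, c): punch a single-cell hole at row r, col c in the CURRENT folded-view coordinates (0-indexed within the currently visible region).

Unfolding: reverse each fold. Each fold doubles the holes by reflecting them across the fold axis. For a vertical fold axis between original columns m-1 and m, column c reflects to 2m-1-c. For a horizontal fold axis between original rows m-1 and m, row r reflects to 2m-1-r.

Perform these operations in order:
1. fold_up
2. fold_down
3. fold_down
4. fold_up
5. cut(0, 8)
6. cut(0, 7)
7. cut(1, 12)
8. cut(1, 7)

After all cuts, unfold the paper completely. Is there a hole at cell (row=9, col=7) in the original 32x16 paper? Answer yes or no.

Op 1 fold_up: fold axis h@16; visible region now rows[0,16) x cols[0,16) = 16x16
Op 2 fold_down: fold axis h@8; visible region now rows[8,16) x cols[0,16) = 8x16
Op 3 fold_down: fold axis h@12; visible region now rows[12,16) x cols[0,16) = 4x16
Op 4 fold_up: fold axis h@14; visible region now rows[12,14) x cols[0,16) = 2x16
Op 5 cut(0, 8): punch at orig (12,8); cuts so far [(12, 8)]; region rows[12,14) x cols[0,16) = 2x16
Op 6 cut(0, 7): punch at orig (12,7); cuts so far [(12, 7), (12, 8)]; region rows[12,14) x cols[0,16) = 2x16
Op 7 cut(1, 12): punch at orig (13,12); cuts so far [(12, 7), (12, 8), (13, 12)]; region rows[12,14) x cols[0,16) = 2x16
Op 8 cut(1, 7): punch at orig (13,7); cuts so far [(12, 7), (12, 8), (13, 7), (13, 12)]; region rows[12,14) x cols[0,16) = 2x16
Unfold 1 (reflect across h@14): 8 holes -> [(12, 7), (12, 8), (13, 7), (13, 12), (14, 7), (14, 12), (15, 7), (15, 8)]
Unfold 2 (reflect across h@12): 16 holes -> [(8, 7), (8, 8), (9, 7), (9, 12), (10, 7), (10, 12), (11, 7), (11, 8), (12, 7), (12, 8), (13, 7), (13, 12), (14, 7), (14, 12), (15, 7), (15, 8)]
Unfold 3 (reflect across h@8): 32 holes -> [(0, 7), (0, 8), (1, 7), (1, 12), (2, 7), (2, 12), (3, 7), (3, 8), (4, 7), (4, 8), (5, 7), (5, 12), (6, 7), (6, 12), (7, 7), (7, 8), (8, 7), (8, 8), (9, 7), (9, 12), (10, 7), (10, 12), (11, 7), (11, 8), (12, 7), (12, 8), (13, 7), (13, 12), (14, 7), (14, 12), (15, 7), (15, 8)]
Unfold 4 (reflect across h@16): 64 holes -> [(0, 7), (0, 8), (1, 7), (1, 12), (2, 7), (2, 12), (3, 7), (3, 8), (4, 7), (4, 8), (5, 7), (5, 12), (6, 7), (6, 12), (7, 7), (7, 8), (8, 7), (8, 8), (9, 7), (9, 12), (10, 7), (10, 12), (11, 7), (11, 8), (12, 7), (12, 8), (13, 7), (13, 12), (14, 7), (14, 12), (15, 7), (15, 8), (16, 7), (16, 8), (17, 7), (17, 12), (18, 7), (18, 12), (19, 7), (19, 8), (20, 7), (20, 8), (21, 7), (21, 12), (22, 7), (22, 12), (23, 7), (23, 8), (24, 7), (24, 8), (25, 7), (25, 12), (26, 7), (26, 12), (27, 7), (27, 8), (28, 7), (28, 8), (29, 7), (29, 12), (30, 7), (30, 12), (31, 7), (31, 8)]
Holes: [(0, 7), (0, 8), (1, 7), (1, 12), (2, 7), (2, 12), (3, 7), (3, 8), (4, 7), (4, 8), (5, 7), (5, 12), (6, 7), (6, 12), (7, 7), (7, 8), (8, 7), (8, 8), (9, 7), (9, 12), (10, 7), (10, 12), (11, 7), (11, 8), (12, 7), (12, 8), (13, 7), (13, 12), (14, 7), (14, 12), (15, 7), (15, 8), (16, 7), (16, 8), (17, 7), (17, 12), (18, 7), (18, 12), (19, 7), (19, 8), (20, 7), (20, 8), (21, 7), (21, 12), (22, 7), (22, 12), (23, 7), (23, 8), (24, 7), (24, 8), (25, 7), (25, 12), (26, 7), (26, 12), (27, 7), (27, 8), (28, 7), (28, 8), (29, 7), (29, 12), (30, 7), (30, 12), (31, 7), (31, 8)]

Answer: yes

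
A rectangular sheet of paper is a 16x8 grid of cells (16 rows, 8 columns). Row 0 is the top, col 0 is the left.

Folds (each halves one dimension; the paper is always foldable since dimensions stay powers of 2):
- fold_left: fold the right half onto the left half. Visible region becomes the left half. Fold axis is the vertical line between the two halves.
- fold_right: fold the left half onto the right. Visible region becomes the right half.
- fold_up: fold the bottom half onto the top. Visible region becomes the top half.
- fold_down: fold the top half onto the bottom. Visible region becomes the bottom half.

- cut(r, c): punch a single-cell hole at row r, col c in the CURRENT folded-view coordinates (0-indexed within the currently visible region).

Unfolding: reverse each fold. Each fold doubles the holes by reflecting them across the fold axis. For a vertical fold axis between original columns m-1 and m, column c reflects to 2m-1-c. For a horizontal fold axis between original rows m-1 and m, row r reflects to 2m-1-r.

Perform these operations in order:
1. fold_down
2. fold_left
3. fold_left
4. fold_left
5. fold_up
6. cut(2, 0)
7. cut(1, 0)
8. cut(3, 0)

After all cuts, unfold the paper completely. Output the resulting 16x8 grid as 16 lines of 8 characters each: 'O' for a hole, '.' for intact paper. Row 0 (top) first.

Answer: ........
OOOOOOOO
OOOOOOOO
OOOOOOOO
OOOOOOOO
OOOOOOOO
OOOOOOOO
........
........
OOOOOOOO
OOOOOOOO
OOOOOOOO
OOOOOOOO
OOOOOOOO
OOOOOOOO
........

Derivation:
Op 1 fold_down: fold axis h@8; visible region now rows[8,16) x cols[0,8) = 8x8
Op 2 fold_left: fold axis v@4; visible region now rows[8,16) x cols[0,4) = 8x4
Op 3 fold_left: fold axis v@2; visible region now rows[8,16) x cols[0,2) = 8x2
Op 4 fold_left: fold axis v@1; visible region now rows[8,16) x cols[0,1) = 8x1
Op 5 fold_up: fold axis h@12; visible region now rows[8,12) x cols[0,1) = 4x1
Op 6 cut(2, 0): punch at orig (10,0); cuts so far [(10, 0)]; region rows[8,12) x cols[0,1) = 4x1
Op 7 cut(1, 0): punch at orig (9,0); cuts so far [(9, 0), (10, 0)]; region rows[8,12) x cols[0,1) = 4x1
Op 8 cut(3, 0): punch at orig (11,0); cuts so far [(9, 0), (10, 0), (11, 0)]; region rows[8,12) x cols[0,1) = 4x1
Unfold 1 (reflect across h@12): 6 holes -> [(9, 0), (10, 0), (11, 0), (12, 0), (13, 0), (14, 0)]
Unfold 2 (reflect across v@1): 12 holes -> [(9, 0), (9, 1), (10, 0), (10, 1), (11, 0), (11, 1), (12, 0), (12, 1), (13, 0), (13, 1), (14, 0), (14, 1)]
Unfold 3 (reflect across v@2): 24 holes -> [(9, 0), (9, 1), (9, 2), (9, 3), (10, 0), (10, 1), (10, 2), (10, 3), (11, 0), (11, 1), (11, 2), (11, 3), (12, 0), (12, 1), (12, 2), (12, 3), (13, 0), (13, 1), (13, 2), (13, 3), (14, 0), (14, 1), (14, 2), (14, 3)]
Unfold 4 (reflect across v@4): 48 holes -> [(9, 0), (9, 1), (9, 2), (9, 3), (9, 4), (9, 5), (9, 6), (9, 7), (10, 0), (10, 1), (10, 2), (10, 3), (10, 4), (10, 5), (10, 6), (10, 7), (11, 0), (11, 1), (11, 2), (11, 3), (11, 4), (11, 5), (11, 6), (11, 7), (12, 0), (12, 1), (12, 2), (12, 3), (12, 4), (12, 5), (12, 6), (12, 7), (13, 0), (13, 1), (13, 2), (13, 3), (13, 4), (13, 5), (13, 6), (13, 7), (14, 0), (14, 1), (14, 2), (14, 3), (14, 4), (14, 5), (14, 6), (14, 7)]
Unfold 5 (reflect across h@8): 96 holes -> [(1, 0), (1, 1), (1, 2), (1, 3), (1, 4), (1, 5), (1, 6), (1, 7), (2, 0), (2, 1), (2, 2), (2, 3), (2, 4), (2, 5), (2, 6), (2, 7), (3, 0), (3, 1), (3, 2), (3, 3), (3, 4), (3, 5), (3, 6), (3, 7), (4, 0), (4, 1), (4, 2), (4, 3), (4, 4), (4, 5), (4, 6), (4, 7), (5, 0), (5, 1), (5, 2), (5, 3), (5, 4), (5, 5), (5, 6), (5, 7), (6, 0), (6, 1), (6, 2), (6, 3), (6, 4), (6, 5), (6, 6), (6, 7), (9, 0), (9, 1), (9, 2), (9, 3), (9, 4), (9, 5), (9, 6), (9, 7), (10, 0), (10, 1), (10, 2), (10, 3), (10, 4), (10, 5), (10, 6), (10, 7), (11, 0), (11, 1), (11, 2), (11, 3), (11, 4), (11, 5), (11, 6), (11, 7), (12, 0), (12, 1), (12, 2), (12, 3), (12, 4), (12, 5), (12, 6), (12, 7), (13, 0), (13, 1), (13, 2), (13, 3), (13, 4), (13, 5), (13, 6), (13, 7), (14, 0), (14, 1), (14, 2), (14, 3), (14, 4), (14, 5), (14, 6), (14, 7)]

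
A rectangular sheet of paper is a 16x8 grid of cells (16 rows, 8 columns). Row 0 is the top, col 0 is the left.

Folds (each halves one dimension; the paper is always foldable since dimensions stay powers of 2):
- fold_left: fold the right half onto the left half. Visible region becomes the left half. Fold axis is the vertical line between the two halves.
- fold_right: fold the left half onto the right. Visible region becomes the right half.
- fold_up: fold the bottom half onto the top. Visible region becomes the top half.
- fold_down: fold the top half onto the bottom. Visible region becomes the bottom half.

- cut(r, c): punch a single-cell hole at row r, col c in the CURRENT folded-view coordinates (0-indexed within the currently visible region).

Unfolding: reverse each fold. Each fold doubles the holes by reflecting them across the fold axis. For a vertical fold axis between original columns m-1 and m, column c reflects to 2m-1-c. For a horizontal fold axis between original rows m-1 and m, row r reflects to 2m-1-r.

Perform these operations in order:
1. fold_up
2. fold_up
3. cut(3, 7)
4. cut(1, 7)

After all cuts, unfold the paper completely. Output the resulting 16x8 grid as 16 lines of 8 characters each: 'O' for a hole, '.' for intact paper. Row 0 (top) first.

Op 1 fold_up: fold axis h@8; visible region now rows[0,8) x cols[0,8) = 8x8
Op 2 fold_up: fold axis h@4; visible region now rows[0,4) x cols[0,8) = 4x8
Op 3 cut(3, 7): punch at orig (3,7); cuts so far [(3, 7)]; region rows[0,4) x cols[0,8) = 4x8
Op 4 cut(1, 7): punch at orig (1,7); cuts so far [(1, 7), (3, 7)]; region rows[0,4) x cols[0,8) = 4x8
Unfold 1 (reflect across h@4): 4 holes -> [(1, 7), (3, 7), (4, 7), (6, 7)]
Unfold 2 (reflect across h@8): 8 holes -> [(1, 7), (3, 7), (4, 7), (6, 7), (9, 7), (11, 7), (12, 7), (14, 7)]

Answer: ........
.......O
........
.......O
.......O
........
.......O
........
........
.......O
........
.......O
.......O
........
.......O
........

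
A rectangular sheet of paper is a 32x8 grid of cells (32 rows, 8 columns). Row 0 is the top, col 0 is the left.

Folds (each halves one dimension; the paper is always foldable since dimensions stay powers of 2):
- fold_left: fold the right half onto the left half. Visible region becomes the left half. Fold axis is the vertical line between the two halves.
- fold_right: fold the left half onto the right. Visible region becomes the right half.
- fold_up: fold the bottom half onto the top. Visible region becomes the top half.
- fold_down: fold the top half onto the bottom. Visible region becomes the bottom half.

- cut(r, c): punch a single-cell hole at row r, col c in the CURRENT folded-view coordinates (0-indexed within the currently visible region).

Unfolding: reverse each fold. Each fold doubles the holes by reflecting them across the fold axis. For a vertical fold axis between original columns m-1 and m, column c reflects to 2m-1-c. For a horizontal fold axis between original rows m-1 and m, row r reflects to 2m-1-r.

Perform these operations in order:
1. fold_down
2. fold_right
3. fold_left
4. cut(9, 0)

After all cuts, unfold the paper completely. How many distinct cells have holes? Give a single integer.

Op 1 fold_down: fold axis h@16; visible region now rows[16,32) x cols[0,8) = 16x8
Op 2 fold_right: fold axis v@4; visible region now rows[16,32) x cols[4,8) = 16x4
Op 3 fold_left: fold axis v@6; visible region now rows[16,32) x cols[4,6) = 16x2
Op 4 cut(9, 0): punch at orig (25,4); cuts so far [(25, 4)]; region rows[16,32) x cols[4,6) = 16x2
Unfold 1 (reflect across v@6): 2 holes -> [(25, 4), (25, 7)]
Unfold 2 (reflect across v@4): 4 holes -> [(25, 0), (25, 3), (25, 4), (25, 7)]
Unfold 3 (reflect across h@16): 8 holes -> [(6, 0), (6, 3), (6, 4), (6, 7), (25, 0), (25, 3), (25, 4), (25, 7)]

Answer: 8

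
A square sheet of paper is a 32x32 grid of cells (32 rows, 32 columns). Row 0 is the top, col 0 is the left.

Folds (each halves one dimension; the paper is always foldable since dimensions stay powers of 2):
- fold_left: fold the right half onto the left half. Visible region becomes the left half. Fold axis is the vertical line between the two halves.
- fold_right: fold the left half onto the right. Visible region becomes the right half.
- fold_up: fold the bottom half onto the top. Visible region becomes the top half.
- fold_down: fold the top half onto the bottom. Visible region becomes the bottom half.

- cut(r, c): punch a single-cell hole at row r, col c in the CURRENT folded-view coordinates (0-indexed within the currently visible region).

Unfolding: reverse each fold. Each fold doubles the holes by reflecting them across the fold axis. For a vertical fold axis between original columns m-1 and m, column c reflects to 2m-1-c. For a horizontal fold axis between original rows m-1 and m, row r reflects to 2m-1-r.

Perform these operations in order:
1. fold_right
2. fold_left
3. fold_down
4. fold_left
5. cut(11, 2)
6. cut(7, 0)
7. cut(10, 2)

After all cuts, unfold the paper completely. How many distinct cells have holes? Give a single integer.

Op 1 fold_right: fold axis v@16; visible region now rows[0,32) x cols[16,32) = 32x16
Op 2 fold_left: fold axis v@24; visible region now rows[0,32) x cols[16,24) = 32x8
Op 3 fold_down: fold axis h@16; visible region now rows[16,32) x cols[16,24) = 16x8
Op 4 fold_left: fold axis v@20; visible region now rows[16,32) x cols[16,20) = 16x4
Op 5 cut(11, 2): punch at orig (27,18); cuts so far [(27, 18)]; region rows[16,32) x cols[16,20) = 16x4
Op 6 cut(7, 0): punch at orig (23,16); cuts so far [(23, 16), (27, 18)]; region rows[16,32) x cols[16,20) = 16x4
Op 7 cut(10, 2): punch at orig (26,18); cuts so far [(23, 16), (26, 18), (27, 18)]; region rows[16,32) x cols[16,20) = 16x4
Unfold 1 (reflect across v@20): 6 holes -> [(23, 16), (23, 23), (26, 18), (26, 21), (27, 18), (27, 21)]
Unfold 2 (reflect across h@16): 12 holes -> [(4, 18), (4, 21), (5, 18), (5, 21), (8, 16), (8, 23), (23, 16), (23, 23), (26, 18), (26, 21), (27, 18), (27, 21)]
Unfold 3 (reflect across v@24): 24 holes -> [(4, 18), (4, 21), (4, 26), (4, 29), (5, 18), (5, 21), (5, 26), (5, 29), (8, 16), (8, 23), (8, 24), (8, 31), (23, 16), (23, 23), (23, 24), (23, 31), (26, 18), (26, 21), (26, 26), (26, 29), (27, 18), (27, 21), (27, 26), (27, 29)]
Unfold 4 (reflect across v@16): 48 holes -> [(4, 2), (4, 5), (4, 10), (4, 13), (4, 18), (4, 21), (4, 26), (4, 29), (5, 2), (5, 5), (5, 10), (5, 13), (5, 18), (5, 21), (5, 26), (5, 29), (8, 0), (8, 7), (8, 8), (8, 15), (8, 16), (8, 23), (8, 24), (8, 31), (23, 0), (23, 7), (23, 8), (23, 15), (23, 16), (23, 23), (23, 24), (23, 31), (26, 2), (26, 5), (26, 10), (26, 13), (26, 18), (26, 21), (26, 26), (26, 29), (27, 2), (27, 5), (27, 10), (27, 13), (27, 18), (27, 21), (27, 26), (27, 29)]

Answer: 48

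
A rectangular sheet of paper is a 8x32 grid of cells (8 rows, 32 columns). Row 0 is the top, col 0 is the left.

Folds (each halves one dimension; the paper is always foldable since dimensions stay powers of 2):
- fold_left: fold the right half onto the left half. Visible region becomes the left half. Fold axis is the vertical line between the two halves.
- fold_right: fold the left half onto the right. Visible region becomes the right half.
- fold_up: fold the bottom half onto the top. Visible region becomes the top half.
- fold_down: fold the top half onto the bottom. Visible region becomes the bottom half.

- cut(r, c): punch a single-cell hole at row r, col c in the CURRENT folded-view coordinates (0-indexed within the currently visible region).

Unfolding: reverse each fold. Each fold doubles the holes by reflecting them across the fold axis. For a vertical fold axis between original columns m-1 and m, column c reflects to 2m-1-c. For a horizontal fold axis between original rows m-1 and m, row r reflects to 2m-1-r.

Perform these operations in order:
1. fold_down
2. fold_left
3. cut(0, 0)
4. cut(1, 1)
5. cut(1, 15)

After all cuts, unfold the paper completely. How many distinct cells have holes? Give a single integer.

Answer: 12

Derivation:
Op 1 fold_down: fold axis h@4; visible region now rows[4,8) x cols[0,32) = 4x32
Op 2 fold_left: fold axis v@16; visible region now rows[4,8) x cols[0,16) = 4x16
Op 3 cut(0, 0): punch at orig (4,0); cuts so far [(4, 0)]; region rows[4,8) x cols[0,16) = 4x16
Op 4 cut(1, 1): punch at orig (5,1); cuts so far [(4, 0), (5, 1)]; region rows[4,8) x cols[0,16) = 4x16
Op 5 cut(1, 15): punch at orig (5,15); cuts so far [(4, 0), (5, 1), (5, 15)]; region rows[4,8) x cols[0,16) = 4x16
Unfold 1 (reflect across v@16): 6 holes -> [(4, 0), (4, 31), (5, 1), (5, 15), (5, 16), (5, 30)]
Unfold 2 (reflect across h@4): 12 holes -> [(2, 1), (2, 15), (2, 16), (2, 30), (3, 0), (3, 31), (4, 0), (4, 31), (5, 1), (5, 15), (5, 16), (5, 30)]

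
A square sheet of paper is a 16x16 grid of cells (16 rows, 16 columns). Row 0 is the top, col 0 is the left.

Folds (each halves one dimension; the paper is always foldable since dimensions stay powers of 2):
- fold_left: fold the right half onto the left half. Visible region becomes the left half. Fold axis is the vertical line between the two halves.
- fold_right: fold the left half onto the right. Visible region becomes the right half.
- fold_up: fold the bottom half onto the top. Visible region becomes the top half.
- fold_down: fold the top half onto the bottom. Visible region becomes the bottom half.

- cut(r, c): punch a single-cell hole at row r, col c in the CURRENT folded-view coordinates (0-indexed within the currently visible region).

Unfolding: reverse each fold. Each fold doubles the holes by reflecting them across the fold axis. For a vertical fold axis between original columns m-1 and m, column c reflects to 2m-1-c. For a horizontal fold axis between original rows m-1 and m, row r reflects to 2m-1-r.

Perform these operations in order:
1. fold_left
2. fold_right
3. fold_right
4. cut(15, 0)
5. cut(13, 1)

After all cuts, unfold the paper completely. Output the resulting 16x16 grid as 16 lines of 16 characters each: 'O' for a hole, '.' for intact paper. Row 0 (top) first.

Op 1 fold_left: fold axis v@8; visible region now rows[0,16) x cols[0,8) = 16x8
Op 2 fold_right: fold axis v@4; visible region now rows[0,16) x cols[4,8) = 16x4
Op 3 fold_right: fold axis v@6; visible region now rows[0,16) x cols[6,8) = 16x2
Op 4 cut(15, 0): punch at orig (15,6); cuts so far [(15, 6)]; region rows[0,16) x cols[6,8) = 16x2
Op 5 cut(13, 1): punch at orig (13,7); cuts so far [(13, 7), (15, 6)]; region rows[0,16) x cols[6,8) = 16x2
Unfold 1 (reflect across v@6): 4 holes -> [(13, 4), (13, 7), (15, 5), (15, 6)]
Unfold 2 (reflect across v@4): 8 holes -> [(13, 0), (13, 3), (13, 4), (13, 7), (15, 1), (15, 2), (15, 5), (15, 6)]
Unfold 3 (reflect across v@8): 16 holes -> [(13, 0), (13, 3), (13, 4), (13, 7), (13, 8), (13, 11), (13, 12), (13, 15), (15, 1), (15, 2), (15, 5), (15, 6), (15, 9), (15, 10), (15, 13), (15, 14)]

Answer: ................
................
................
................
................
................
................
................
................
................
................
................
................
O..OO..OO..OO..O
................
.OO..OO..OO..OO.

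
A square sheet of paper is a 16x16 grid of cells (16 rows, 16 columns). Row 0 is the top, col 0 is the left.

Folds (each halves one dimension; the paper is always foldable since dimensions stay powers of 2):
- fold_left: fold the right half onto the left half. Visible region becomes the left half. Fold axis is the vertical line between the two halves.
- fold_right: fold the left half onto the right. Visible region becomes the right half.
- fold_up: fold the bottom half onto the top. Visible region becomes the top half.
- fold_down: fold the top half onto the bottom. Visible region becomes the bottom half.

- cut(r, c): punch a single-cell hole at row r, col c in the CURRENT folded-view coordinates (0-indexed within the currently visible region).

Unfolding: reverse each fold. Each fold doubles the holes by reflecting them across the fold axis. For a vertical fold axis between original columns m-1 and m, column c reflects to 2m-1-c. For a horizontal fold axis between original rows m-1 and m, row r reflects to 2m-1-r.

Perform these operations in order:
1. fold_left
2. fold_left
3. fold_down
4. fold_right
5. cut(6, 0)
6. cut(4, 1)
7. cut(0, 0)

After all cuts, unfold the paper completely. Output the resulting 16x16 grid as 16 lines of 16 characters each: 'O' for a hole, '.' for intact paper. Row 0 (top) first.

Answer: ................
.OO..OO..OO..OO.
................
O..OO..OO..OO..O
................
................
................
.OO..OO..OO..OO.
.OO..OO..OO..OO.
................
................
................
O..OO..OO..OO..O
................
.OO..OO..OO..OO.
................

Derivation:
Op 1 fold_left: fold axis v@8; visible region now rows[0,16) x cols[0,8) = 16x8
Op 2 fold_left: fold axis v@4; visible region now rows[0,16) x cols[0,4) = 16x4
Op 3 fold_down: fold axis h@8; visible region now rows[8,16) x cols[0,4) = 8x4
Op 4 fold_right: fold axis v@2; visible region now rows[8,16) x cols[2,4) = 8x2
Op 5 cut(6, 0): punch at orig (14,2); cuts so far [(14, 2)]; region rows[8,16) x cols[2,4) = 8x2
Op 6 cut(4, 1): punch at orig (12,3); cuts so far [(12, 3), (14, 2)]; region rows[8,16) x cols[2,4) = 8x2
Op 7 cut(0, 0): punch at orig (8,2); cuts so far [(8, 2), (12, 3), (14, 2)]; region rows[8,16) x cols[2,4) = 8x2
Unfold 1 (reflect across v@2): 6 holes -> [(8, 1), (8, 2), (12, 0), (12, 3), (14, 1), (14, 2)]
Unfold 2 (reflect across h@8): 12 holes -> [(1, 1), (1, 2), (3, 0), (3, 3), (7, 1), (7, 2), (8, 1), (8, 2), (12, 0), (12, 3), (14, 1), (14, 2)]
Unfold 3 (reflect across v@4): 24 holes -> [(1, 1), (1, 2), (1, 5), (1, 6), (3, 0), (3, 3), (3, 4), (3, 7), (7, 1), (7, 2), (7, 5), (7, 6), (8, 1), (8, 2), (8, 5), (8, 6), (12, 0), (12, 3), (12, 4), (12, 7), (14, 1), (14, 2), (14, 5), (14, 6)]
Unfold 4 (reflect across v@8): 48 holes -> [(1, 1), (1, 2), (1, 5), (1, 6), (1, 9), (1, 10), (1, 13), (1, 14), (3, 0), (3, 3), (3, 4), (3, 7), (3, 8), (3, 11), (3, 12), (3, 15), (7, 1), (7, 2), (7, 5), (7, 6), (7, 9), (7, 10), (7, 13), (7, 14), (8, 1), (8, 2), (8, 5), (8, 6), (8, 9), (8, 10), (8, 13), (8, 14), (12, 0), (12, 3), (12, 4), (12, 7), (12, 8), (12, 11), (12, 12), (12, 15), (14, 1), (14, 2), (14, 5), (14, 6), (14, 9), (14, 10), (14, 13), (14, 14)]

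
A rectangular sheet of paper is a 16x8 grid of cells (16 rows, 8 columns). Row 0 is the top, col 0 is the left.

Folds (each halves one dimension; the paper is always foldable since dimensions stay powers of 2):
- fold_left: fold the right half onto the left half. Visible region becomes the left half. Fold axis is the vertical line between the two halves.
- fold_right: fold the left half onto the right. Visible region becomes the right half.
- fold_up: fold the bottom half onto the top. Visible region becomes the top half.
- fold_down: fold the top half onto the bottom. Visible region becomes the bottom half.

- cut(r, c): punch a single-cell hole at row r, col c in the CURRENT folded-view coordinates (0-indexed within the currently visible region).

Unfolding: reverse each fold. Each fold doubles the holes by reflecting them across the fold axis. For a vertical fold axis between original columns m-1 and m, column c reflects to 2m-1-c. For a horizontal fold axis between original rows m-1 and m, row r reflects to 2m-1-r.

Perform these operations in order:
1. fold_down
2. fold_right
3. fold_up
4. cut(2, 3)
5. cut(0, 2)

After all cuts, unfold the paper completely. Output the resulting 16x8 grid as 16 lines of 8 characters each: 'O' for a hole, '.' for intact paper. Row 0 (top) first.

Answer: .O....O.
........
O......O
........
........
O......O
........
.O....O.
.O....O.
........
O......O
........
........
O......O
........
.O....O.

Derivation:
Op 1 fold_down: fold axis h@8; visible region now rows[8,16) x cols[0,8) = 8x8
Op 2 fold_right: fold axis v@4; visible region now rows[8,16) x cols[4,8) = 8x4
Op 3 fold_up: fold axis h@12; visible region now rows[8,12) x cols[4,8) = 4x4
Op 4 cut(2, 3): punch at orig (10,7); cuts so far [(10, 7)]; region rows[8,12) x cols[4,8) = 4x4
Op 5 cut(0, 2): punch at orig (8,6); cuts so far [(8, 6), (10, 7)]; region rows[8,12) x cols[4,8) = 4x4
Unfold 1 (reflect across h@12): 4 holes -> [(8, 6), (10, 7), (13, 7), (15, 6)]
Unfold 2 (reflect across v@4): 8 holes -> [(8, 1), (8, 6), (10, 0), (10, 7), (13, 0), (13, 7), (15, 1), (15, 6)]
Unfold 3 (reflect across h@8): 16 holes -> [(0, 1), (0, 6), (2, 0), (2, 7), (5, 0), (5, 7), (7, 1), (7, 6), (8, 1), (8, 6), (10, 0), (10, 7), (13, 0), (13, 7), (15, 1), (15, 6)]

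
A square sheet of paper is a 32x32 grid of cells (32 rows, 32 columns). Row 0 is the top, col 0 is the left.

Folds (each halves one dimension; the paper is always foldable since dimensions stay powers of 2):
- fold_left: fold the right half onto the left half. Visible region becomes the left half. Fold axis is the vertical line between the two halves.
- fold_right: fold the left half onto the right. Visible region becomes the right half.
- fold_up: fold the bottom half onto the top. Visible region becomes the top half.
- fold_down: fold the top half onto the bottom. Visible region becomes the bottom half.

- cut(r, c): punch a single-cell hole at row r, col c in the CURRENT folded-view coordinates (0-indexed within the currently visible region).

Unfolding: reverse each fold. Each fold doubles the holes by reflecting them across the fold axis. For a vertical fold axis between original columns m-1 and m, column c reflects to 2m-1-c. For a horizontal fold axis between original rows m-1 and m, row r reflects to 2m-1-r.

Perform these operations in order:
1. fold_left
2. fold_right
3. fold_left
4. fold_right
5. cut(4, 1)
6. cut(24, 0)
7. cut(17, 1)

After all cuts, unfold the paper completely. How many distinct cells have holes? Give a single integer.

Answer: 48

Derivation:
Op 1 fold_left: fold axis v@16; visible region now rows[0,32) x cols[0,16) = 32x16
Op 2 fold_right: fold axis v@8; visible region now rows[0,32) x cols[8,16) = 32x8
Op 3 fold_left: fold axis v@12; visible region now rows[0,32) x cols[8,12) = 32x4
Op 4 fold_right: fold axis v@10; visible region now rows[0,32) x cols[10,12) = 32x2
Op 5 cut(4, 1): punch at orig (4,11); cuts so far [(4, 11)]; region rows[0,32) x cols[10,12) = 32x2
Op 6 cut(24, 0): punch at orig (24,10); cuts so far [(4, 11), (24, 10)]; region rows[0,32) x cols[10,12) = 32x2
Op 7 cut(17, 1): punch at orig (17,11); cuts so far [(4, 11), (17, 11), (24, 10)]; region rows[0,32) x cols[10,12) = 32x2
Unfold 1 (reflect across v@10): 6 holes -> [(4, 8), (4, 11), (17, 8), (17, 11), (24, 9), (24, 10)]
Unfold 2 (reflect across v@12): 12 holes -> [(4, 8), (4, 11), (4, 12), (4, 15), (17, 8), (17, 11), (17, 12), (17, 15), (24, 9), (24, 10), (24, 13), (24, 14)]
Unfold 3 (reflect across v@8): 24 holes -> [(4, 0), (4, 3), (4, 4), (4, 7), (4, 8), (4, 11), (4, 12), (4, 15), (17, 0), (17, 3), (17, 4), (17, 7), (17, 8), (17, 11), (17, 12), (17, 15), (24, 1), (24, 2), (24, 5), (24, 6), (24, 9), (24, 10), (24, 13), (24, 14)]
Unfold 4 (reflect across v@16): 48 holes -> [(4, 0), (4, 3), (4, 4), (4, 7), (4, 8), (4, 11), (4, 12), (4, 15), (4, 16), (4, 19), (4, 20), (4, 23), (4, 24), (4, 27), (4, 28), (4, 31), (17, 0), (17, 3), (17, 4), (17, 7), (17, 8), (17, 11), (17, 12), (17, 15), (17, 16), (17, 19), (17, 20), (17, 23), (17, 24), (17, 27), (17, 28), (17, 31), (24, 1), (24, 2), (24, 5), (24, 6), (24, 9), (24, 10), (24, 13), (24, 14), (24, 17), (24, 18), (24, 21), (24, 22), (24, 25), (24, 26), (24, 29), (24, 30)]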